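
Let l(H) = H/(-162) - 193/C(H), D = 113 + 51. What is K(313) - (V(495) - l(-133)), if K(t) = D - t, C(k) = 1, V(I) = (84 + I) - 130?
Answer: -128009/162 ≈ -790.18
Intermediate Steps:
V(I) = -46 + I
D = 164
K(t) = 164 - t
l(H) = -193 - H/162 (l(H) = H/(-162) - 193/1 = H*(-1/162) - 193*1 = -H/162 - 193 = -193 - H/162)
K(313) - (V(495) - l(-133)) = (164 - 1*313) - ((-46 + 495) - (-193 - 1/162*(-133))) = (164 - 313) - (449 - (-193 + 133/162)) = -149 - (449 - 1*(-31133/162)) = -149 - (449 + 31133/162) = -149 - 1*103871/162 = -149 - 103871/162 = -128009/162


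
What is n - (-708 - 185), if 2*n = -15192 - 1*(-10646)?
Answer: -1380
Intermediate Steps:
n = -2273 (n = (-15192 - 1*(-10646))/2 = (-15192 + 10646)/2 = (½)*(-4546) = -2273)
n - (-708 - 185) = -2273 - (-708 - 185) = -2273 - 1*(-893) = -2273 + 893 = -1380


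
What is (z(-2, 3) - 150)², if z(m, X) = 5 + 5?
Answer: 19600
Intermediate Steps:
z(m, X) = 10
(z(-2, 3) - 150)² = (10 - 150)² = (-140)² = 19600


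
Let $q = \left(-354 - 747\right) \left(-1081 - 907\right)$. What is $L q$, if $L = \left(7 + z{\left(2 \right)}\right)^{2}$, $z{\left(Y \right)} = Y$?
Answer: $177291828$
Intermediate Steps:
$L = 81$ ($L = \left(7 + 2\right)^{2} = 9^{2} = 81$)
$q = 2188788$ ($q = \left(-354 - 747\right) \left(-1988\right) = \left(-1101\right) \left(-1988\right) = 2188788$)
$L q = 81 \cdot 2188788 = 177291828$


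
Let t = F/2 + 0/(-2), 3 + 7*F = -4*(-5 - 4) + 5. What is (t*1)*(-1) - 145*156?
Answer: -158359/7 ≈ -22623.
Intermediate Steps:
F = 38/7 (F = -3/7 + (-4*(-5 - 4) + 5)/7 = -3/7 + (-4*(-9) + 5)/7 = -3/7 + (36 + 5)/7 = -3/7 + (⅐)*41 = -3/7 + 41/7 = 38/7 ≈ 5.4286)
t = 19/7 (t = (38/7)/2 + 0/(-2) = (38/7)*(½) + 0*(-½) = 19/7 + 0 = 19/7 ≈ 2.7143)
(t*1)*(-1) - 145*156 = ((19/7)*1)*(-1) - 145*156 = (19/7)*(-1) - 22620 = -19/7 - 22620 = -158359/7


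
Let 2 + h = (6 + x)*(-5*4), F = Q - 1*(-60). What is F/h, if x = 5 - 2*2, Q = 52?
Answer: -56/71 ≈ -0.78873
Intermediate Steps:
x = 1 (x = 5 - 4 = 1)
F = 112 (F = 52 - 1*(-60) = 52 + 60 = 112)
h = -142 (h = -2 + (6 + 1)*(-5*4) = -2 + 7*(-20) = -2 - 140 = -142)
F/h = 112/(-142) = 112*(-1/142) = -56/71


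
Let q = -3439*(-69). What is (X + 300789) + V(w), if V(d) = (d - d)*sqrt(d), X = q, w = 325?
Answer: 538080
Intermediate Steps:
q = 237291
X = 237291
V(d) = 0 (V(d) = 0*sqrt(d) = 0)
(X + 300789) + V(w) = (237291 + 300789) + 0 = 538080 + 0 = 538080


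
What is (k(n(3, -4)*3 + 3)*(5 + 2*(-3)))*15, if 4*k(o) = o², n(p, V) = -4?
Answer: -1215/4 ≈ -303.75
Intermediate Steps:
k(o) = o²/4
(k(n(3, -4)*3 + 3)*(5 + 2*(-3)))*15 = (((-4*3 + 3)²/4)*(5 + 2*(-3)))*15 = (((-12 + 3)²/4)*(5 - 6))*15 = (((¼)*(-9)²)*(-1))*15 = (((¼)*81)*(-1))*15 = ((81/4)*(-1))*15 = -81/4*15 = -1215/4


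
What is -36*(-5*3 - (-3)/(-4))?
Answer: 567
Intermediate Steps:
-36*(-5*3 - (-3)/(-4)) = -36*(-15 - (-3)*(-1)/4) = -36*(-15 - 1*3/4) = -36*(-15 - 3/4) = -36*(-63/4) = 567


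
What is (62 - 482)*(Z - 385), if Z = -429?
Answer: 341880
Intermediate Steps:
(62 - 482)*(Z - 385) = (62 - 482)*(-429 - 385) = -420*(-814) = 341880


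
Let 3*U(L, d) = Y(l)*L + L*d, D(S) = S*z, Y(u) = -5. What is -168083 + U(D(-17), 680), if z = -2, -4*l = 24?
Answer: -160433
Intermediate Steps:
l = -6 (l = -1/4*24 = -6)
D(S) = -2*S (D(S) = S*(-2) = -2*S)
U(L, d) = -5*L/3 + L*d/3 (U(L, d) = (-5*L + L*d)/3 = -5*L/3 + L*d/3)
-168083 + U(D(-17), 680) = -168083 + (-2*(-17))*(-5 + 680)/3 = -168083 + (1/3)*34*675 = -168083 + 7650 = -160433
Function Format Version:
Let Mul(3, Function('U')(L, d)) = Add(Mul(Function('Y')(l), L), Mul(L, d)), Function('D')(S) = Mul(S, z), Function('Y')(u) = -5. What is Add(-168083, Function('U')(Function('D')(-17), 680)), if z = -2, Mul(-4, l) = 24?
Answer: -160433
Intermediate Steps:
l = -6 (l = Mul(Rational(-1, 4), 24) = -6)
Function('D')(S) = Mul(-2, S) (Function('D')(S) = Mul(S, -2) = Mul(-2, S))
Function('U')(L, d) = Add(Mul(Rational(-5, 3), L), Mul(Rational(1, 3), L, d)) (Function('U')(L, d) = Mul(Rational(1, 3), Add(Mul(-5, L), Mul(L, d))) = Add(Mul(Rational(-5, 3), L), Mul(Rational(1, 3), L, d)))
Add(-168083, Function('U')(Function('D')(-17), 680)) = Add(-168083, Mul(Rational(1, 3), Mul(-2, -17), Add(-5, 680))) = Add(-168083, Mul(Rational(1, 3), 34, 675)) = Add(-168083, 7650) = -160433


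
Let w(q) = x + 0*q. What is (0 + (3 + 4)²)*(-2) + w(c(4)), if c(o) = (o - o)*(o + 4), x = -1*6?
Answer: -104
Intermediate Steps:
x = -6
c(o) = 0 (c(o) = 0*(4 + o) = 0)
w(q) = -6 (w(q) = -6 + 0*q = -6 + 0 = -6)
(0 + (3 + 4)²)*(-2) + w(c(4)) = (0 + (3 + 4)²)*(-2) - 6 = (0 + 7²)*(-2) - 6 = (0 + 49)*(-2) - 6 = 49*(-2) - 6 = -98 - 6 = -104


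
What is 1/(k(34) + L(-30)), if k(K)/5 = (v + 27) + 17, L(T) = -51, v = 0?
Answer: 1/169 ≈ 0.0059172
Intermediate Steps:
k(K) = 220 (k(K) = 5*((0 + 27) + 17) = 5*(27 + 17) = 5*44 = 220)
1/(k(34) + L(-30)) = 1/(220 - 51) = 1/169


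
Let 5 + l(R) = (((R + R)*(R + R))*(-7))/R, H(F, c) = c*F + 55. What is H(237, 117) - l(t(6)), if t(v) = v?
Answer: 27957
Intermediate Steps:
H(F, c) = 55 + F*c (H(F, c) = F*c + 55 = 55 + F*c)
l(R) = -5 - 28*R (l(R) = -5 + (((R + R)*(R + R))*(-7))/R = -5 + (((2*R)*(2*R))*(-7))/R = -5 + ((4*R²)*(-7))/R = -5 + (-28*R²)/R = -5 - 28*R)
H(237, 117) - l(t(6)) = (55 + 237*117) - (-5 - 28*6) = (55 + 27729) - (-5 - 168) = 27784 - 1*(-173) = 27784 + 173 = 27957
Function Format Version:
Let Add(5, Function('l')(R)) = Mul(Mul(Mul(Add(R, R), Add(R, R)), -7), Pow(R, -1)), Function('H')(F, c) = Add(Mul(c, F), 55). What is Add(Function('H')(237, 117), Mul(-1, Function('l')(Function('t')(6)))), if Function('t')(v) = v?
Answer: 27957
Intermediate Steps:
Function('H')(F, c) = Add(55, Mul(F, c)) (Function('H')(F, c) = Add(Mul(F, c), 55) = Add(55, Mul(F, c)))
Function('l')(R) = Add(-5, Mul(-28, R)) (Function('l')(R) = Add(-5, Mul(Mul(Mul(Add(R, R), Add(R, R)), -7), Pow(R, -1))) = Add(-5, Mul(Mul(Mul(Mul(2, R), Mul(2, R)), -7), Pow(R, -1))) = Add(-5, Mul(Mul(Mul(4, Pow(R, 2)), -7), Pow(R, -1))) = Add(-5, Mul(Mul(-28, Pow(R, 2)), Pow(R, -1))) = Add(-5, Mul(-28, R)))
Add(Function('H')(237, 117), Mul(-1, Function('l')(Function('t')(6)))) = Add(Add(55, Mul(237, 117)), Mul(-1, Add(-5, Mul(-28, 6)))) = Add(Add(55, 27729), Mul(-1, Add(-5, -168))) = Add(27784, Mul(-1, -173)) = Add(27784, 173) = 27957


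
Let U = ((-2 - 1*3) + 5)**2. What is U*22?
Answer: 0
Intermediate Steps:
U = 0 (U = ((-2 - 3) + 5)**2 = (-5 + 5)**2 = 0**2 = 0)
U*22 = 0*22 = 0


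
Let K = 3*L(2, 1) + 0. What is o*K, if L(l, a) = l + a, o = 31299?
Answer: 281691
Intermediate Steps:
L(l, a) = a + l
K = 9 (K = 3*(1 + 2) + 0 = 3*3 + 0 = 9 + 0 = 9)
o*K = 31299*9 = 281691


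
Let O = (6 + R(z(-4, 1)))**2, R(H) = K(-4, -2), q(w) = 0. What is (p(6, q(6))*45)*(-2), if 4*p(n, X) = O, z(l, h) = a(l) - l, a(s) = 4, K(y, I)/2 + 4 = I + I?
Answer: -2250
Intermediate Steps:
K(y, I) = -8 + 4*I (K(y, I) = -8 + 2*(I + I) = -8 + 2*(2*I) = -8 + 4*I)
z(l, h) = 4 - l
R(H) = -16 (R(H) = -8 + 4*(-2) = -8 - 8 = -16)
O = 100 (O = (6 - 16)**2 = (-10)**2 = 100)
p(n, X) = 25 (p(n, X) = (1/4)*100 = 25)
(p(6, q(6))*45)*(-2) = (25*45)*(-2) = 1125*(-2) = -2250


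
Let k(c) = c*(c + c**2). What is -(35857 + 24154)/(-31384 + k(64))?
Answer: -60011/234856 ≈ -0.25552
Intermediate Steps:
-(35857 + 24154)/(-31384 + k(64)) = -(35857 + 24154)/(-31384 + 64**2*(1 + 64)) = -60011/(-31384 + 4096*65) = -60011/(-31384 + 266240) = -60011/234856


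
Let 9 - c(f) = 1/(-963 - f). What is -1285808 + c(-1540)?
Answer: -741906024/577 ≈ -1.2858e+6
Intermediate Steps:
c(f) = 9 - 1/(-963 - f)
-1285808 + c(-1540) = -1285808 + (8668 + 9*(-1540))/(963 - 1540) = -1285808 + (8668 - 13860)/(-577) = -1285808 - 1/577*(-5192) = -1285808 + 5192/577 = -741906024/577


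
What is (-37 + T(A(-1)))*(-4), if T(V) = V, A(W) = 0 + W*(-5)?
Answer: 128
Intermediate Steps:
A(W) = -5*W (A(W) = 0 - 5*W = -5*W)
(-37 + T(A(-1)))*(-4) = (-37 - 5*(-1))*(-4) = (-37 + 5)*(-4) = -32*(-4) = 128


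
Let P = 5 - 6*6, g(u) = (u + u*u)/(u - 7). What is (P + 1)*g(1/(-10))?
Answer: -27/71 ≈ -0.38028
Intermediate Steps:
g(u) = (u + u²)/(-7 + u)
P = -31 (P = 5 - 36 = -31)
(P + 1)*g(1/(-10)) = (-31 + 1)*((1 + 1/(-10))/((-10)*(-7 + 1/(-10)))) = -(-3)*(1 - ⅒)/(-7 - ⅒) = -(-3)*9/((-71/10)*10) = -(-3)*(-10)*9/(71*10) = -30*9/710 = -27/71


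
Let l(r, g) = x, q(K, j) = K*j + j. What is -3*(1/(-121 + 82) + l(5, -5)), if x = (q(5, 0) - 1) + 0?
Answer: 40/13 ≈ 3.0769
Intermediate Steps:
q(K, j) = j + K*j
x = -1 (x = (0*(1 + 5) - 1) + 0 = (0*6 - 1) + 0 = (0 - 1) + 0 = -1 + 0 = -1)
l(r, g) = -1
-3*(1/(-121 + 82) + l(5, -5)) = -3*(1/(-121 + 82) - 1) = -3*(1/(-39) - 1) = -3*(-1/39 - 1) = -3*(-40/39) = 40/13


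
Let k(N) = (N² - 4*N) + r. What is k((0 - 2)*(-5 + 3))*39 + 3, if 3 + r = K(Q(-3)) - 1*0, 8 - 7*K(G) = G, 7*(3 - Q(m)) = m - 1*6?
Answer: -4572/49 ≈ -93.306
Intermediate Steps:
Q(m) = 27/7 - m/7 (Q(m) = 3 - (m - 1*6)/7 = 3 - (m - 6)/7 = 3 - (-6 + m)/7 = 3 + (6/7 - m/7) = 27/7 - m/7)
K(G) = 8/7 - G/7
r = -121/49 (r = -3 + ((8/7 - (27/7 - ⅐*(-3))/7) - 1*0) = -3 + ((8/7 - (27/7 + 3/7)/7) + 0) = -3 + ((8/7 - ⅐*30/7) + 0) = -3 + ((8/7 - 30/49) + 0) = -3 + (26/49 + 0) = -3 + 26/49 = -121/49 ≈ -2.4694)
k(N) = -121/49 + N² - 4*N (k(N) = (N² - 4*N) - 121/49 = -121/49 + N² - 4*N)
k((0 - 2)*(-5 + 3))*39 + 3 = (-121/49 + ((0 - 2)*(-5 + 3))² - 4*(0 - 2)*(-5 + 3))*39 + 3 = (-121/49 + (-2*(-2))² - (-8)*(-2))*39 + 3 = (-121/49 + 4² - 4*4)*39 + 3 = (-121/49 + 16 - 16)*39 + 3 = -121/49*39 + 3 = -4719/49 + 3 = -4572/49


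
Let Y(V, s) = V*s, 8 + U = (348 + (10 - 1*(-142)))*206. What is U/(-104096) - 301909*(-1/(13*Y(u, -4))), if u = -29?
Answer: 977256479/4905524 ≈ 199.22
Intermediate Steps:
U = 102992 (U = -8 + (348 + (10 - 1*(-142)))*206 = -8 + (348 + (10 + 142))*206 = -8 + (348 + 152)*206 = -8 + 500*206 = -8 + 103000 = 102992)
U/(-104096) - 301909*(-1/(13*Y(u, -4))) = 102992/(-104096) - 301909/(-29*(-4)*(-13)) = 102992*(-1/104096) - 301909/(116*(-13)) = -6437/6506 - 301909/(-1508) = -6437/6506 - 301909*(-1/1508) = -6437/6506 + 301909/1508 = 977256479/4905524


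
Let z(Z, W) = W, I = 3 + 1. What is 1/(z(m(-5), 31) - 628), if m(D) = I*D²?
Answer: -1/597 ≈ -0.0016750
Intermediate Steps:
I = 4
m(D) = 4*D²
1/(z(m(-5), 31) - 628) = 1/(31 - 628) = 1/(-597) = -1/597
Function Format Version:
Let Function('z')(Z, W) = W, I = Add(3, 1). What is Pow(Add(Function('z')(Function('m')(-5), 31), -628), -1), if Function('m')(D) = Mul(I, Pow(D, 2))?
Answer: Rational(-1, 597) ≈ -0.0016750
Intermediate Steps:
I = 4
Function('m')(D) = Mul(4, Pow(D, 2))
Pow(Add(Function('z')(Function('m')(-5), 31), -628), -1) = Pow(Add(31, -628), -1) = Pow(-597, -1) = Rational(-1, 597)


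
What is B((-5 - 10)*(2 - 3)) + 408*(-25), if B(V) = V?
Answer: -10185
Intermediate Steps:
B((-5 - 10)*(2 - 3)) + 408*(-25) = (-5 - 10)*(2 - 3) + 408*(-25) = -15*(-1) - 10200 = 15 - 10200 = -10185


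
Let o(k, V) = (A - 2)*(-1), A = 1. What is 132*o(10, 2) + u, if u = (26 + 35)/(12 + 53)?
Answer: 8641/65 ≈ 132.94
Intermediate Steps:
o(k, V) = 1 (o(k, V) = (1 - 2)*(-1) = -1*(-1) = 1)
u = 61/65 ≈ 0.93846
132*o(10, 2) + u = 132*1 + 61/65 = 132 + 61/65 = 8641/65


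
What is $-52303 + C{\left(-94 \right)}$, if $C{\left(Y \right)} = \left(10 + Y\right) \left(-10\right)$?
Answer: $-51463$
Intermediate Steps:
$C{\left(Y \right)} = -100 - 10 Y$
$-52303 + C{\left(-94 \right)} = -52303 - -840 = -52303 + \left(-100 + 940\right) = -52303 + 840 = -51463$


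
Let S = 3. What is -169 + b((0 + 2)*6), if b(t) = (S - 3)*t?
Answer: -169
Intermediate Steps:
b(t) = 0 (b(t) = (3 - 3)*t = 0*t = 0)
-169 + b((0 + 2)*6) = -169 + 0 = -169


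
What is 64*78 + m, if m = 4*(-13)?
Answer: 4940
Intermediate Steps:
m = -52
64*78 + m = 64*78 - 52 = 4992 - 52 = 4940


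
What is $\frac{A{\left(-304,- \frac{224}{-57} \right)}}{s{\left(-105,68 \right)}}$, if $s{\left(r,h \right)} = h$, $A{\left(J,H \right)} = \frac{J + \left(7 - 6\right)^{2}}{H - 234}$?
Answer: $\frac{17271}{891752} \approx 0.019367$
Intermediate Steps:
$A{\left(J,H \right)} = \frac{1 + J}{-234 + H}$ ($A{\left(J,H \right)} = \frac{J + 1^{2}}{-234 + H} = \frac{J + 1}{-234 + H} = \frac{1 + J}{-234 + H}$)
$\frac{A{\left(-304,- \frac{224}{-57} \right)}}{s{\left(-105,68 \right)}} = \frac{\frac{1}{-234 - \frac{224}{-57}} \left(1 - 304\right)}{68} = \frac{1}{-234 - - \frac{224}{57}} \left(-303\right) \frac{1}{68} = \frac{1}{-234 + \frac{224}{57}} \left(-303\right) \frac{1}{68} = \frac{1}{- \frac{13114}{57}} \left(-303\right) \frac{1}{68} = \left(- \frac{57}{13114}\right) \left(-303\right) \frac{1}{68} = \frac{17271}{13114} \cdot \frac{1}{68} = \frac{17271}{891752}$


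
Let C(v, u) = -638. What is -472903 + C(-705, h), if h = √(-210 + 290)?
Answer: -473541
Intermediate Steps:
h = 4*√5 (h = √80 = 4*√5 ≈ 8.9443)
-472903 + C(-705, h) = -472903 - 638 = -473541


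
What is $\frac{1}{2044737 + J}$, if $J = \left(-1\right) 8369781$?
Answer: $- \frac{1}{6325044} \approx -1.581 \cdot 10^{-7}$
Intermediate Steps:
$J = -8369781$
$\frac{1}{2044737 + J} = \frac{1}{2044737 - 8369781} = \frac{1}{-6325044} = - \frac{1}{6325044}$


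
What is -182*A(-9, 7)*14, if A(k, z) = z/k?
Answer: 17836/9 ≈ 1981.8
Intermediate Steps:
-182*A(-9, 7)*14 = -1274/(-9)*14 = -1274*(-1)/9*14 = -182*(-7/9)*14 = (1274/9)*14 = 17836/9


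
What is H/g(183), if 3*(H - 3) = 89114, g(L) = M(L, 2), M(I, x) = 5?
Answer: 89123/15 ≈ 5941.5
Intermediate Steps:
g(L) = 5
H = 89123/3 (H = 3 + (⅓)*89114 = 3 + 89114/3 = 89123/3 ≈ 29708.)
H/g(183) = (89123/3)/5 = (89123/3)*(⅕) = 89123/15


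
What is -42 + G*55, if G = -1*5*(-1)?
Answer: 233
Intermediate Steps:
G = 5 (G = -5*(-1) = 5)
-42 + G*55 = -42 + 5*55 = -42 + 275 = 233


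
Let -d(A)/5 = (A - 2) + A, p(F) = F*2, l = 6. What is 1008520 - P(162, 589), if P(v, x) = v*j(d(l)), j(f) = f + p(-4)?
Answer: 1017916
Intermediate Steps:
p(F) = 2*F
d(A) = 10 - 10*A (d(A) = -5*((A - 2) + A) = -5*((-2 + A) + A) = -5*(-2 + 2*A) = 10 - 10*A)
j(f) = -8 + f (j(f) = f + 2*(-4) = f - 8 = -8 + f)
P(v, x) = -58*v (P(v, x) = v*(-8 + (10 - 10*6)) = v*(-8 + (10 - 60)) = v*(-8 - 50) = v*(-58) = -58*v)
1008520 - P(162, 589) = 1008520 - (-58)*162 = 1008520 - 1*(-9396) = 1008520 + 9396 = 1017916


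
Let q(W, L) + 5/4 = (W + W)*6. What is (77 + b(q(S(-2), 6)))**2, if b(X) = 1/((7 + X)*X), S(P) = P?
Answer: 322325301169/54361129 ≈ 5929.3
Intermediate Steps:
q(W, L) = -5/4 + 12*W (q(W, L) = -5/4 + (W + W)*6 = -5/4 + (2*W)*6 = -5/4 + 12*W)
b(X) = 1/(X*(7 + X))
(77 + b(q(S(-2), 6)))**2 = (77 + 1/((-5/4 + 12*(-2))*(7 + (-5/4 + 12*(-2)))))**2 = (77 + 1/((-5/4 - 24)*(7 + (-5/4 - 24))))**2 = (77 + 1/((-101/4)*(7 - 101/4)))**2 = (77 - 4/(101*(-73/4)))**2 = (77 - 4/101*(-4/73))**2 = (77 + 16/7373)**2 = (567737/7373)**2 = 322325301169/54361129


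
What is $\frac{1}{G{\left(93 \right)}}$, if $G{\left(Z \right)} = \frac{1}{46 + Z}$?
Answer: $139$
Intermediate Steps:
$\frac{1}{G{\left(93 \right)}} = \frac{1}{\frac{1}{46 + 93}} = \frac{1}{\frac{1}{139}} = 139$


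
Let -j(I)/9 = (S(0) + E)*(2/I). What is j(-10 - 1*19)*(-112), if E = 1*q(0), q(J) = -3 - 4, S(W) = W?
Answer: 14112/29 ≈ 486.62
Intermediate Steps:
q(J) = -7
E = -7 (E = 1*(-7) = -7)
j(I) = 126/I (j(I) = -9*(0 - 7)*2/I = -(-63)*2/I = -(-126)/I = 126/I)
j(-10 - 1*19)*(-112) = (126/(-10 - 1*19))*(-112) = (126/(-10 - 19))*(-112) = (126/(-29))*(-112) = (126*(-1/29))*(-112) = -126/29*(-112) = 14112/29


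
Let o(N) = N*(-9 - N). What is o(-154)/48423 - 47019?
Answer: -2276823367/48423 ≈ -47019.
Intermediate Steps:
o(-154)/48423 - 47019 = -1*(-154)*(9 - 154)/48423 - 47019 = -1*(-154)*(-145)*(1/48423) - 47019 = -22330*1/48423 - 47019 = -22330/48423 - 47019 = -2276823367/48423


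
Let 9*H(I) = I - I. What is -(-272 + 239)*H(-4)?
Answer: 0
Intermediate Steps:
H(I) = 0 (H(I) = (I - I)/9 = (⅑)*0 = 0)
-(-272 + 239)*H(-4) = -(-272 + 239)*0 = -(-33)*0 = -1*0 = 0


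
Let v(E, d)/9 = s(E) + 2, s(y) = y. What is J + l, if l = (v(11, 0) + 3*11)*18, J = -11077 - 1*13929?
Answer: -22306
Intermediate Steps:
v(E, d) = 18 + 9*E (v(E, d) = 9*(E + 2) = 9*(2 + E) = 18 + 9*E)
J = -25006 (J = -11077 - 13929 = -25006)
l = 2700 (l = ((18 + 9*11) + 3*11)*18 = ((18 + 99) + 33)*18 = (117 + 33)*18 = 150*18 = 2700)
J + l = -25006 + 2700 = -22306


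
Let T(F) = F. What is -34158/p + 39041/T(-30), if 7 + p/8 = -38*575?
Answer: -1706382089/1311420 ≈ -1301.2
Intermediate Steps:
p = -174856 (p = -56 + 8*(-38*575) = -56 + 8*(-21850) = -56 - 174800 = -174856)
-34158/p + 39041/T(-30) = -34158/(-174856) + 39041/(-30) = -34158*(-1/174856) + 39041*(-1/30) = 17079/87428 - 39041/30 = -1706382089/1311420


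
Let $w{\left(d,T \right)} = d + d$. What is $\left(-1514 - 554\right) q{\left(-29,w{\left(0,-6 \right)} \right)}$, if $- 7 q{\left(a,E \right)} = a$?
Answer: $- \frac{59972}{7} \approx -8567.4$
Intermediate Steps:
$w{\left(d,T \right)} = 2 d$
$q{\left(a,E \right)} = - \frac{a}{7}$
$\left(-1514 - 554\right) q{\left(-29,w{\left(0,-6 \right)} \right)} = \left(-1514 - 554\right) \left(\left(- \frac{1}{7}\right) \left(-29\right)\right) = \left(-2068\right) \frac{29}{7} = - \frac{59972}{7}$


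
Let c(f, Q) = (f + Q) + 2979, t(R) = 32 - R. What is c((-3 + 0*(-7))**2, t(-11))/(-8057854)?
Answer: -433/1151122 ≈ -0.00037615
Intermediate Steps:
c(f, Q) = 2979 + Q + f (c(f, Q) = (Q + f) + 2979 = 2979 + Q + f)
c((-3 + 0*(-7))**2, t(-11))/(-8057854) = (2979 + (32 - 1*(-11)) + (-3 + 0*(-7))**2)/(-8057854) = (2979 + (32 + 11) + (-3 + 0)**2)*(-1/8057854) = (2979 + 43 + (-3)**2)*(-1/8057854) = (2979 + 43 + 9)*(-1/8057854) = 3031*(-1/8057854) = -433/1151122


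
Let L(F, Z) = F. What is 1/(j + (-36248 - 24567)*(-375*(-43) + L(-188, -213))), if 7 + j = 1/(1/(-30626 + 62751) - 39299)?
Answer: -1262480374/1223606914085831713 ≈ -1.0318e-9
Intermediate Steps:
j = -8837394743/1262480374 (j = -7 + 1/(1/(-30626 + 62751) - 39299) = -7 + 1/(1/32125 - 39299) = -7 + 1/(-1262480374/32125) = -7 - 32125/1262480374 = -8837394743/1262480374 ≈ -7.0000)
1/(j + (-36248 - 24567)*(-375*(-43) + L(-188, -213))) = 1/(-8837394743/1262480374 + (-36248 - 24567)*(-375*(-43) - 188)) = 1/(-8837394743/1262480374 - 60815*(16125 - 188)) = 1/(-8837394743/1262480374 - 60815*15937) = 1/(-8837394743/1262480374 - 969208655) = 1/(-1223606914085831713/1262480374) = -1262480374/1223606914085831713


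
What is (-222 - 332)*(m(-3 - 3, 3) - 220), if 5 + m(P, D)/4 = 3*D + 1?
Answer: 110800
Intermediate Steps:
m(P, D) = -16 + 12*D (m(P, D) = -20 + 4*(3*D + 1) = -20 + 4*(1 + 3*D) = -20 + (4 + 12*D) = -16 + 12*D)
(-222 - 332)*(m(-3 - 3, 3) - 220) = (-222 - 332)*((-16 + 12*3) - 220) = -554*((-16 + 36) - 220) = -554*(20 - 220) = -554*(-200) = 110800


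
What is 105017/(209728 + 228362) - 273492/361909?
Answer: -81807512827/158548713810 ≈ -0.51598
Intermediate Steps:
105017/(209728 + 228362) - 273492/361909 = 105017/438090 - 273492*1/361909 = 105017*(1/438090) - 273492/361909 = 105017/438090 - 273492/361909 = -81807512827/158548713810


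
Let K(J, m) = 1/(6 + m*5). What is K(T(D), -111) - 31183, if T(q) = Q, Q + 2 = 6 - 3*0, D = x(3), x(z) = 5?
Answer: -17119468/549 ≈ -31183.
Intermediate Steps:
D = 5
Q = 4 (Q = -2 + (6 - 3*0) = -2 + (6 + 0) = -2 + 6 = 4)
T(q) = 4
K(J, m) = 1/(6 + 5*m)
K(T(D), -111) - 31183 = 1/(6 + 5*(-111)) - 31183 = 1/(6 - 555) - 31183 = 1/(-549) - 31183 = -1/549 - 31183 = -17119468/549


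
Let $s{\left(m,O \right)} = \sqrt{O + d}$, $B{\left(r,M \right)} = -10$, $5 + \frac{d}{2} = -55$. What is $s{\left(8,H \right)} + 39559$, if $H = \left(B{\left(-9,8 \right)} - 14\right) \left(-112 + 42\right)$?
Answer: $39559 + 2 \sqrt{390} \approx 39599.0$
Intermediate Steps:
$d = -120$ ($d = -10 + 2 \left(-55\right) = -10 - 110 = -120$)
$H = 1680$ ($H = \left(-10 - 14\right) \left(-112 + 42\right) = \left(-24\right) \left(-70\right) = 1680$)
$s{\left(m,O \right)} = \sqrt{-120 + O}$ ($s{\left(m,O \right)} = \sqrt{O - 120} = \sqrt{-120 + O}$)
$s{\left(8,H \right)} + 39559 = \sqrt{-120 + 1680} + 39559 = \sqrt{1560} + 39559 = 2 \sqrt{390} + 39559 = 39559 + 2 \sqrt{390}$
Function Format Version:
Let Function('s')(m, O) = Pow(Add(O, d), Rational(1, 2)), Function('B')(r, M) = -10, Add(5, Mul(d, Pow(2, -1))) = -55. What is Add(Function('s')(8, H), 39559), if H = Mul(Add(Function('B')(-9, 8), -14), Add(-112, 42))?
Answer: Add(39559, Mul(2, Pow(390, Rational(1, 2)))) ≈ 39599.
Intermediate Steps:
d = -120 (d = Add(-10, Mul(2, -55)) = Add(-10, -110) = -120)
H = 1680 (H = Mul(Add(-10, -14), Add(-112, 42)) = Mul(-24, -70) = 1680)
Function('s')(m, O) = Pow(Add(-120, O), Rational(1, 2)) (Function('s')(m, O) = Pow(Add(O, -120), Rational(1, 2)) = Pow(Add(-120, O), Rational(1, 2)))
Add(Function('s')(8, H), 39559) = Add(Pow(Add(-120, 1680), Rational(1, 2)), 39559) = Add(Pow(1560, Rational(1, 2)), 39559) = Add(Mul(2, Pow(390, Rational(1, 2))), 39559) = Add(39559, Mul(2, Pow(390, Rational(1, 2))))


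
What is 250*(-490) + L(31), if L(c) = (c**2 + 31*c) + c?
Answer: -120547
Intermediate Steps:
L(c) = c**2 + 32*c
250*(-490) + L(31) = 250*(-490) + 31*(32 + 31) = -122500 + 31*63 = -122500 + 1953 = -120547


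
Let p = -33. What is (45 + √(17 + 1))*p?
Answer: -1485 - 99*√2 ≈ -1625.0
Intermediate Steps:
(45 + √(17 + 1))*p = (45 + √(17 + 1))*(-33) = (45 + √18)*(-33) = (45 + 3*√2)*(-33) = -1485 - 99*√2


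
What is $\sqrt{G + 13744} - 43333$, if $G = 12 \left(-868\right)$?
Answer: $-43333 + 16 \sqrt{13} \approx -43275.0$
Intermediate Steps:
$G = -10416$
$\sqrt{G + 13744} - 43333 = \sqrt{-10416 + 13744} - 43333 = \sqrt{3328} - 43333 = 16 \sqrt{13} - 43333 = -43333 + 16 \sqrt{13}$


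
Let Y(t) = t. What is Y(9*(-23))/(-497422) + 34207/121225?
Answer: 17040407929/60299981950 ≈ 0.28259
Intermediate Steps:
Y(9*(-23))/(-497422) + 34207/121225 = (9*(-23))/(-497422) + 34207/121225 = -207*(-1/497422) + 34207*(1/121225) = 207/497422 + 34207/121225 = 17040407929/60299981950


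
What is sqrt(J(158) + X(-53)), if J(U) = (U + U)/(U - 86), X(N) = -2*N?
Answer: sqrt(3974)/6 ≈ 10.507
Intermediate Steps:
J(U) = 2*U/(-86 + U) (J(U) = (2*U)/(-86 + U) = 2*U/(-86 + U))
sqrt(J(158) + X(-53)) = sqrt(2*158/(-86 + 158) - 2*(-53)) = sqrt(2*158/72 + 106) = sqrt(2*158*(1/72) + 106) = sqrt(79/18 + 106) = sqrt(1987/18) = sqrt(3974)/6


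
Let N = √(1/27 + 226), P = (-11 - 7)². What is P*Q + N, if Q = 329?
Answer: 106596 + √18309/9 ≈ 1.0661e+5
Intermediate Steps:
P = 324 (P = (-18)² = 324)
N = √18309/9 (N = √(1/27 + 226) = √(6103/27) = √18309/9 ≈ 15.035)
P*Q + N = 324*329 + √18309/9 = 106596 + √18309/9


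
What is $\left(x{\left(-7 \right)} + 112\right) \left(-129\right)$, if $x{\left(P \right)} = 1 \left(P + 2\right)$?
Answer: $-13803$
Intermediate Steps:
$x{\left(P \right)} = 2 + P$ ($x{\left(P \right)} = 1 \left(2 + P\right) = 2 + P$)
$\left(x{\left(-7 \right)} + 112\right) \left(-129\right) = \left(\left(2 - 7\right) + 112\right) \left(-129\right) = \left(-5 + 112\right) \left(-129\right) = 107 \left(-129\right) = -13803$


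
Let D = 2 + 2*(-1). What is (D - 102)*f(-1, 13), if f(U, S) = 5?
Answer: -510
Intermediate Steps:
D = 0 (D = 2 - 2 = 0)
(D - 102)*f(-1, 13) = (0 - 102)*5 = -102*5 = -510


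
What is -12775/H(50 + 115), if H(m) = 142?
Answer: -12775/142 ≈ -89.965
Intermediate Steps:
-12775/H(50 + 115) = -12775/142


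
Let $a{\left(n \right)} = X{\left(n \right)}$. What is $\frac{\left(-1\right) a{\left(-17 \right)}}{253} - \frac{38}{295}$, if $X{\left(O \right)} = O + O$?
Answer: $\frac{416}{74635} \approx 0.0055738$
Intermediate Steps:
$X{\left(O \right)} = 2 O$
$a{\left(n \right)} = 2 n$
$\frac{\left(-1\right) a{\left(-17 \right)}}{253} - \frac{38}{295} = \frac{\left(-1\right) 2 \left(-17\right)}{253} - \frac{38}{295} = \left(-1\right) \left(-34\right) \frac{1}{253} - \frac{38}{295} = 34 \cdot \frac{1}{253} - \frac{38}{295} = \frac{34}{253} - \frac{38}{295} = \frac{416}{74635}$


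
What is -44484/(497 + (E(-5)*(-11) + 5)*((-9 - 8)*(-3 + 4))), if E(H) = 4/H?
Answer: -55605/328 ≈ -169.53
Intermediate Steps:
-44484/(497 + (E(-5)*(-11) + 5)*((-9 - 8)*(-3 + 4))) = -44484/(497 + ((4/(-5))*(-11) + 5)*((-9 - 8)*(-3 + 4))) = -44484/(497 + ((4*(-⅕))*(-11) + 5)*(-17*1)) = -44484/(497 + (-⅘*(-11) + 5)*(-17)) = -44484/(497 + (44/5 + 5)*(-17)) = -44484/(497 + (69/5)*(-17)) = -44484/(497 - 1173/5) = -44484/1312/5 = -44484*5/1312 = -55605/328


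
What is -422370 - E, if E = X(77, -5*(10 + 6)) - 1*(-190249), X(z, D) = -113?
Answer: -612506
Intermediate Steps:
E = 190136 (E = -113 - 1*(-190249) = -113 + 190249 = 190136)
-422370 - E = -422370 - 1*190136 = -422370 - 190136 = -612506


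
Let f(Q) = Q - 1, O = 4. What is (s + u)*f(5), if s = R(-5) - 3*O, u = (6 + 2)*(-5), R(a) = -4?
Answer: -224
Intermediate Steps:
u = -40 (u = 8*(-5) = -40)
s = -16 (s = -4 - 3*4 = -4 - 12 = -16)
f(Q) = -1 + Q
(s + u)*f(5) = (-16 - 40)*(-1 + 5) = -56*4 = -224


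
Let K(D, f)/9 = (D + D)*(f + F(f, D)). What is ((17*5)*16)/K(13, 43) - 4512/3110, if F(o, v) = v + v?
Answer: -17155288/12553515 ≈ -1.3666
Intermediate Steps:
F(o, v) = 2*v
K(D, f) = 18*D*(f + 2*D) (K(D, f) = 9*((D + D)*(f + 2*D)) = 9*((2*D)*(f + 2*D)) = 9*(2*D*(f + 2*D)) = 18*D*(f + 2*D))
((17*5)*16)/K(13, 43) - 4512/3110 = ((17*5)*16)/((18*13*(43 + 2*13))) - 4512/3110 = (85*16)/((18*13*(43 + 26))) - 4512*1/3110 = 1360/((18*13*69)) - 2256/1555 = 1360/16146 - 2256/1555 = 1360*(1/16146) - 2256/1555 = 680/8073 - 2256/1555 = -17155288/12553515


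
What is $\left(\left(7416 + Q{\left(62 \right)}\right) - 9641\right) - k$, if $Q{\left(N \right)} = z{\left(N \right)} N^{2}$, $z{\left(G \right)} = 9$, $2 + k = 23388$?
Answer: $8985$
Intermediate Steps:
$k = 23386$ ($k = -2 + 23388 = 23386$)
$Q{\left(N \right)} = 9 N^{2}$
$\left(\left(7416 + Q{\left(62 \right)}\right) - 9641\right) - k = \left(\left(7416 + 9 \cdot 62^{2}\right) - 9641\right) - 23386 = \left(\left(7416 + 9 \cdot 3844\right) - 9641\right) - 23386 = \left(\left(7416 + 34596\right) - 9641\right) - 23386 = \left(42012 - 9641\right) - 23386 = 32371 - 23386 = 8985$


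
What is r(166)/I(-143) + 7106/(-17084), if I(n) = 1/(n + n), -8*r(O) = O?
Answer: 25344473/4271 ≈ 5934.1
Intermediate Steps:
r(O) = -O/8
I(n) = 1/(2*n)
r(166)/I(-143) + 7106/(-17084) = (-1/8*166)/(((1/2)/(-143))) + 7106/(-17084) = -83/(4*((1/2)*(-1/143))) + 7106*(-1/17084) = -83/(4*(-1/286)) - 3553/8542 = -83/4*(-286) - 3553/8542 = 11869/2 - 3553/8542 = 25344473/4271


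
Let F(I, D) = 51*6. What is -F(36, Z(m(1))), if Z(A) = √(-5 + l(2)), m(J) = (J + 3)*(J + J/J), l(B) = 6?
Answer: -306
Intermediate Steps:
m(J) = (1 + J)*(3 + J) (m(J) = (3 + J)*(J + 1) = (3 + J)*(1 + J) = (1 + J)*(3 + J))
Z(A) = 1 (Z(A) = √(-5 + 6) = √1 = 1)
F(I, D) = 306
-F(36, Z(m(1))) = -1*306 = -306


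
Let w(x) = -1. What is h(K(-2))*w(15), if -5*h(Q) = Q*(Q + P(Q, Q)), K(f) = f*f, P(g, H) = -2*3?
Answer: -8/5 ≈ -1.6000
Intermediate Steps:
P(g, H) = -6
K(f) = f²
h(Q) = -Q*(-6 + Q)/5 (h(Q) = -Q*(Q - 6)/5 = -Q*(-6 + Q)/5)
h(K(-2))*w(15) = ((⅕)*(-2)²*(6 - 1*(-2)²))*(-1) = ((⅕)*4*(6 - 1*4))*(-1) = ((⅕)*4*(6 - 4))*(-1) = ((⅕)*4*2)*(-1) = (8/5)*(-1) = -8/5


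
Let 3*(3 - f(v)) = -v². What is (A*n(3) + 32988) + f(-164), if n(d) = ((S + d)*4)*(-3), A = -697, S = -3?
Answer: 125869/3 ≈ 41956.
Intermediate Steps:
n(d) = 36 - 12*d (n(d) = ((-3 + d)*4)*(-3) = (-12 + 4*d)*(-3) = 36 - 12*d)
f(v) = 3 + v²/3 (f(v) = 3 - (-1)*v²/3 = 3 + v²/3)
(A*n(3) + 32988) + f(-164) = (-697*(36 - 12*3) + 32988) + (3 + (⅓)*(-164)²) = (-697*(36 - 36) + 32988) + (3 + (⅓)*26896) = (-697*0 + 32988) + (3 + 26896/3) = (0 + 32988) + 26905/3 = 32988 + 26905/3 = 125869/3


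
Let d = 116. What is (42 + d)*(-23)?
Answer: -3634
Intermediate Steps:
(42 + d)*(-23) = (42 + 116)*(-23) = 158*(-23) = -3634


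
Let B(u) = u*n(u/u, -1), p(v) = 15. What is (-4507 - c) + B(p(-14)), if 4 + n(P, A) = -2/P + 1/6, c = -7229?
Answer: 5269/2 ≈ 2634.5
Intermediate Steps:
n(P, A) = -23/6 - 2/P (n(P, A) = -4 + (-2/P + 1/6) = -4 + (1/6 - 2/P) = -23/6 - 2/P)
B(u) = -35*u/6 (B(u) = u*(-23/6 - 2/(u/u)) = u*(-23/6 - 2/1) = u*(-23/6 - 2*1) = u*(-23/6 - 2) = u*(-35/6) = -35*u/6)
(-4507 - c) + B(p(-14)) = (-4507 - 1*(-7229)) - 35/6*15 = (-4507 + 7229) - 175/2 = 2722 - 175/2 = 5269/2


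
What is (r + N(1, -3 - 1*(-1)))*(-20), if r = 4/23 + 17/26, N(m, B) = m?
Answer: -10930/299 ≈ -36.555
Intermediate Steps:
r = 495/598 (r = 4*(1/23) + 17*(1/26) = 4/23 + 17/26 = 495/598 ≈ 0.82776)
(r + N(1, -3 - 1*(-1)))*(-20) = (495/598 + 1)*(-20) = (1093/598)*(-20) = -10930/299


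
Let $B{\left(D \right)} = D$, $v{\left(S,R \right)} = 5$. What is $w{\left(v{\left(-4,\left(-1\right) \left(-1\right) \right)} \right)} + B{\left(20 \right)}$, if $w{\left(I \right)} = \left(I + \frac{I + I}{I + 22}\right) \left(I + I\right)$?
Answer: $\frac{1990}{27} \approx 73.704$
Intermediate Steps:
$w{\left(I \right)} = 2 I \left(I + \frac{2 I}{22 + I}\right)$ ($w{\left(I \right)} = \left(I + \frac{2 I}{22 + I}\right) 2 I = 2 I \left(I + \frac{2 I}{22 + I}\right)$)
$w{\left(v{\left(-4,\left(-1\right) \left(-1\right) \right)} \right)} + B{\left(20 \right)} = \frac{2 \cdot 5^{2} \left(24 + 5\right)}{22 + 5} + 20 = 2 \cdot 25 \cdot \frac{1}{27} \cdot 29 + 20 = \frac{1450}{27} + 20 = \frac{1990}{27}$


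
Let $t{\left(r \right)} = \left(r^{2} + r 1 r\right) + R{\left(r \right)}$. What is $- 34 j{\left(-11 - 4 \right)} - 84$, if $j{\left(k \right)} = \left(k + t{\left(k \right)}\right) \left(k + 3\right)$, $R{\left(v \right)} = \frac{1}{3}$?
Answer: $177532$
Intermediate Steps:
$R{\left(v \right)} = \frac{1}{3}$
$t{\left(r \right)} = \frac{1}{3} + 2 r^{2}$ ($t{\left(r \right)} = \left(r^{2} + r 1 r\right) + \frac{1}{3} = \left(r^{2} + r r\right) + \frac{1}{3} = \left(r^{2} + r^{2}\right) + \frac{1}{3} = 2 r^{2} + \frac{1}{3} = \frac{1}{3} + 2 r^{2}$)
$j{\left(k \right)} = \left(3 + k\right) \left(\frac{1}{3} + k + 2 k^{2}\right)$ ($j{\left(k \right)} = \left(k + \left(\frac{1}{3} + 2 k^{2}\right)\right) \left(k + 3\right) = \left(\frac{1}{3} + k + 2 k^{2}\right) \left(3 + k\right) = \left(3 + k\right) \left(\frac{1}{3} + k + 2 k^{2}\right)$)
$- 34 j{\left(-11 - 4 \right)} - 84 = - 34 \left(1 + 2 \left(-11 - 4\right)^{3} + 7 \left(-11 - 4\right)^{2} + \frac{10 \left(-11 - 4\right)}{3}\right) - 84 = - 34 \left(1 + 2 \left(-15\right)^{3} + 7 \left(-15\right)^{2} + \frac{10}{3} \left(-15\right)\right) - 84 = - 34 \left(1 + 2 \left(-3375\right) + 7 \cdot 225 - 50\right) - 84 = - 34 \left(1 - 6750 + 1575 - 50\right) - 84 = \left(-34\right) \left(-5224\right) - 84 = 177616 - 84 = 177532$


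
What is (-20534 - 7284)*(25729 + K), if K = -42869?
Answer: 476800520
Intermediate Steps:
(-20534 - 7284)*(25729 + K) = (-20534 - 7284)*(25729 - 42869) = -27818*(-17140) = 476800520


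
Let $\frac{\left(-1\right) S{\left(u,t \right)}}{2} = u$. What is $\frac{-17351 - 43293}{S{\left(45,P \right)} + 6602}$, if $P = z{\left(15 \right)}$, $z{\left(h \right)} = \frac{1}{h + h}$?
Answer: $- \frac{15161}{1628} \approx -9.3127$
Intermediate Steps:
$z{\left(h \right)} = \frac{1}{2 h}$
$P = \frac{1}{30}$ ($P = \frac{1}{2 \cdot 15} = \frac{1}{2} \cdot \frac{1}{15} = \frac{1}{30} \approx 0.033333$)
$S{\left(u,t \right)} = - 2 u$
$\frac{-17351 - 43293}{S{\left(45,P \right)} + 6602} = \frac{-17351 - 43293}{\left(-2\right) 45 + 6602} = - \frac{60644}{-90 + 6602} = - \frac{60644}{6512} = \left(-60644\right) \frac{1}{6512} = - \frac{15161}{1628}$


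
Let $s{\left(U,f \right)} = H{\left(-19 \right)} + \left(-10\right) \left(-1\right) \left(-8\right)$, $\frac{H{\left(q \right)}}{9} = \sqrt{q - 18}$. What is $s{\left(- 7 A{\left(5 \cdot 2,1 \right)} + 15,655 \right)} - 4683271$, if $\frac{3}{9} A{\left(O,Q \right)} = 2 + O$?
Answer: $-4683351 + 9 i \sqrt{37} \approx -4.6834 \cdot 10^{6} + 54.745 i$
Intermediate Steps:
$H{\left(q \right)} = 9 \sqrt{-18 + q}$ ($H{\left(q \right)} = 9 \sqrt{q - 18} = 9 \sqrt{-18 + q}$)
$A{\left(O,Q \right)} = 6 + 3 O$ ($A{\left(O,Q \right)} = 3 \left(2 + O\right) = 6 + 3 O$)
$s{\left(U,f \right)} = -80 + 9 i \sqrt{37}$ ($s{\left(U,f \right)} = 9 \sqrt{-18 - 19} + \left(-10\right) \left(-1\right) \left(-8\right) = 9 \sqrt{-37} + 10 \left(-8\right) = 9 i \sqrt{37} - 80 = -80 + 9 i \sqrt{37}$)
$s{\left(- 7 A{\left(5 \cdot 2,1 \right)} + 15,655 \right)} - 4683271 = \left(-80 + 9 i \sqrt{37}\right) - 4683271 = -4683351 + 9 i \sqrt{37}$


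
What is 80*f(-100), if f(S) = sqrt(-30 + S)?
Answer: 80*I*sqrt(130) ≈ 912.14*I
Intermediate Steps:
80*f(-100) = 80*sqrt(-30 - 100) = 80*sqrt(-130) = 80*(I*sqrt(130)) = 80*I*sqrt(130)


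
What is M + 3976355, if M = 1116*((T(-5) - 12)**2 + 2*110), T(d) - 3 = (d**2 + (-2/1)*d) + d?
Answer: 4714031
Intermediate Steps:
T(d) = 3 + d**2 - d (T(d) = 3 + ((d**2 + (-2/1)*d) + d) = 3 + ((d**2 + (-2*1)*d) + d) = 3 + ((d**2 - 2*d) + d) = 3 + (d**2 - d) = 3 + d**2 - d)
M = 737676 (M = 1116*(((3 + (-5)**2 - 1*(-5)) - 12)**2 + 2*110) = 1116*(((3 + 25 + 5) - 12)**2 + 220) = 1116*((33 - 12)**2 + 220) = 1116*(21**2 + 220) = 1116*(441 + 220) = 1116*661 = 737676)
M + 3976355 = 737676 + 3976355 = 4714031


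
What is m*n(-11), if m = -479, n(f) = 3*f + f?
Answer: 21076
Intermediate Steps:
n(f) = 4*f
m*n(-11) = -1916*(-11) = -479*(-44) = 21076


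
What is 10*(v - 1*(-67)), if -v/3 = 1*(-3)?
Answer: 760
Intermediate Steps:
v = 9 (v = -3*(-3) = 9)
10*(v - 1*(-67)) = 10*(9 - 1*(-67)) = 10*(9 + 67) = 10*76 = 760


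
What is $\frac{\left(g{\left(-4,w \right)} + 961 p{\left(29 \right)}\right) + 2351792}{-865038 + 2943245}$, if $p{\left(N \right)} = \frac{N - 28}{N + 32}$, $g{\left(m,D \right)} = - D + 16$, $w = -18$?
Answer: $\frac{143462347}{126770627} \approx 1.1317$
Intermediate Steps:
$g{\left(m,D \right)} = 16 - D$
$p{\left(N \right)} = \frac{-28 + N}{32 + N}$
$\frac{\left(g{\left(-4,w \right)} + 961 p{\left(29 \right)}\right) + 2351792}{-865038 + 2943245} = \frac{\left(\left(16 - -18\right) + 961 \frac{-28 + 29}{32 + 29}\right) + 2351792}{-865038 + 2943245} = \frac{\left(\left(16 + 18\right) + 961 \cdot \frac{1}{61} \cdot 1\right) + 2351792}{2078207} = \left(\left(34 + 961 \cdot \frac{1}{61} \cdot 1\right) + 2351792\right) \frac{1}{2078207} = \left(\left(34 + 961 \cdot \frac{1}{61}\right) + 2351792\right) \frac{1}{2078207} = \left(\left(34 + \frac{961}{61}\right) + 2351792\right) \frac{1}{2078207} = \left(\frac{3035}{61} + 2351792\right) \frac{1}{2078207} = \frac{143462347}{61} \cdot \frac{1}{2078207} = \frac{143462347}{126770627}$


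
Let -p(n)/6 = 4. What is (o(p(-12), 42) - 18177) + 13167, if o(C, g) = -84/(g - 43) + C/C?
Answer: -4925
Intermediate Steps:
p(n) = -24 (p(n) = -6*4 = -24)
o(C, g) = 1 - 84/(-43 + g) (o(C, g) = -84/(-43 + g) + 1 = 1 - 84/(-43 + g))
(o(p(-12), 42) - 18177) + 13167 = ((-127 + 42)/(-43 + 42) - 18177) + 13167 = (-85/(-1) - 18177) + 13167 = (-1*(-85) - 18177) + 13167 = (85 - 18177) + 13167 = -18092 + 13167 = -4925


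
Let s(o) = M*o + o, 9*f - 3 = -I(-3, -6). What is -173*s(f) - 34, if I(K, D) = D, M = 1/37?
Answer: -7832/37 ≈ -211.68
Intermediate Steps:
M = 1/37 ≈ 0.027027
f = 1 (f = ⅓ + (-1*(-6))/9 = ⅓ + (⅑)*6 = ⅓ + ⅔ = 1)
s(o) = 38*o/37 (s(o) = o/37 + o = 38*o/37)
-173*s(f) - 34 = -6574/37 - 34 = -7832/37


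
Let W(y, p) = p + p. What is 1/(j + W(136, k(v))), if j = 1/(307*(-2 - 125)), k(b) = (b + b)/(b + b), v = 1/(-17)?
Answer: 38989/77977 ≈ 0.50001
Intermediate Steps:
v = -1/17 ≈ -0.058824
k(b) = 1 (k(b) = (2*b)/((2*b)) = (2*b)*(1/(2*b)) = 1)
W(y, p) = 2*p
j = -1/38989 (j = 1/(307*(-127)) = 1/(-38989) = -1/38989 ≈ -2.5648e-5)
1/(j + W(136, k(v))) = 1/(-1/38989 + 2*1) = 1/(-1/38989 + 2) = 1/(77977/38989) = 38989/77977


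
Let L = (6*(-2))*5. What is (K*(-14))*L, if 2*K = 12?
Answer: 5040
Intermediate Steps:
K = 6 (K = (½)*12 = 6)
L = -60 (L = -12*5 = -60)
(K*(-14))*L = (6*(-14))*(-60) = -84*(-60) = 5040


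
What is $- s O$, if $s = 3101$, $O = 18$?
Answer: $-55818$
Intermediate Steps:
$- s O = - 3101 \cdot 18 = \left(-1\right) 55818 = -55818$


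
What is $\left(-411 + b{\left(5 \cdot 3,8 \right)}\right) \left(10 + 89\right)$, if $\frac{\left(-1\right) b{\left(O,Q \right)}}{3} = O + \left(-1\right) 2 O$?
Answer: $-36234$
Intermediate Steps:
$b{\left(O,Q \right)} = 3 O$ ($b{\left(O,Q \right)} = - 3 \left(O + \left(-1\right) 2 O\right) = - 3 \left(O - 2 O\right) = - 3 \left(- O\right) = 3 O$)
$\left(-411 + b{\left(5 \cdot 3,8 \right)}\right) \left(10 + 89\right) = \left(-411 + 3 \cdot 5 \cdot 3\right) \left(10 + 89\right) = \left(-411 + 3 \cdot 15\right) 99 = \left(-411 + 45\right) 99 = \left(-366\right) 99 = -36234$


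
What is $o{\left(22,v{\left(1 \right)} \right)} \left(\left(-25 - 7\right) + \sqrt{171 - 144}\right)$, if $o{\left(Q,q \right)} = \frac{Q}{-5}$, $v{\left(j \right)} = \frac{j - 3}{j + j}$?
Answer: $\frac{704}{5} - \frac{66 \sqrt{3}}{5} \approx 117.94$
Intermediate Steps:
$v{\left(j \right)} = \frac{-3 + j}{2 j}$
$o{\left(Q,q \right)} = - \frac{Q}{5}$ ($o{\left(Q,q \right)} = Q \left(- \frac{1}{5}\right) = - \frac{Q}{5}$)
$o{\left(22,v{\left(1 \right)} \right)} \left(\left(-25 - 7\right) + \sqrt{171 - 144}\right) = \left(- \frac{1}{5}\right) 22 \left(\left(-25 - 7\right) + \sqrt{171 - 144}\right) = - \frac{22 \left(\left(-25 - 7\right) + \sqrt{27}\right)}{5} = - \frac{22 \left(-32 + 3 \sqrt{3}\right)}{5} = \frac{704}{5} - \frac{66 \sqrt{3}}{5}$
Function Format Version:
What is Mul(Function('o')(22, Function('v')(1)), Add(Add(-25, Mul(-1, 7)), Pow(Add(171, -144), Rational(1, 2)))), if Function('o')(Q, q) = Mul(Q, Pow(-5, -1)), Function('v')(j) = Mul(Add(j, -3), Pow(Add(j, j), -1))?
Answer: Add(Rational(704, 5), Mul(Rational(-66, 5), Pow(3, Rational(1, 2)))) ≈ 117.94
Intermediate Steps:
Function('v')(j) = Mul(Rational(1, 2), Pow(j, -1), Add(-3, j)) (Function('v')(j) = Mul(Add(-3, j), Pow(Mul(2, j), -1)) = Mul(Add(-3, j), Mul(Rational(1, 2), Pow(j, -1))) = Mul(Rational(1, 2), Pow(j, -1), Add(-3, j)))
Function('o')(Q, q) = Mul(Rational(-1, 5), Q) (Function('o')(Q, q) = Mul(Q, Rational(-1, 5)) = Mul(Rational(-1, 5), Q))
Mul(Function('o')(22, Function('v')(1)), Add(Add(-25, Mul(-1, 7)), Pow(Add(171, -144), Rational(1, 2)))) = Mul(Mul(Rational(-1, 5), 22), Add(Add(-25, Mul(-1, 7)), Pow(Add(171, -144), Rational(1, 2)))) = Mul(Rational(-22, 5), Add(Add(-25, -7), Pow(27, Rational(1, 2)))) = Mul(Rational(-22, 5), Add(-32, Mul(3, Pow(3, Rational(1, 2))))) = Add(Rational(704, 5), Mul(Rational(-66, 5), Pow(3, Rational(1, 2))))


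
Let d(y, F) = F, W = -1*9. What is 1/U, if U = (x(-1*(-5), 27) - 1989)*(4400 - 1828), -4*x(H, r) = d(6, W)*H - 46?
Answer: -1/5057195 ≈ -1.9774e-7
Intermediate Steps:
W = -9
x(H, r) = 23/2 + 9*H/4 (x(H, r) = -(-9*H - 46)/4 = -(-46 - 9*H)/4 = 23/2 + 9*H/4)
U = -5057195 (U = ((23/2 + 9*(-1*(-5))/4) - 1989)*(4400 - 1828) = ((23/2 + (9/4)*5) - 1989)*2572 = ((23/2 + 45/4) - 1989)*2572 = (91/4 - 1989)*2572 = -7865/4*2572 = -5057195)
1/U = 1/(-5057195) = -1/5057195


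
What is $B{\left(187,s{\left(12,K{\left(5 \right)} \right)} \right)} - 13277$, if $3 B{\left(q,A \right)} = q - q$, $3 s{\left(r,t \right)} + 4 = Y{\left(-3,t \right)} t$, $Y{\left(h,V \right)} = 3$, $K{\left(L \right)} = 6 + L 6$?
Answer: $-13277$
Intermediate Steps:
$K{\left(L \right)} = 6 + 6 L$
$s{\left(r,t \right)} = - \frac{4}{3} + t$ ($s{\left(r,t \right)} = - \frac{4}{3} + \frac{3 t}{3} = - \frac{4}{3} + t$)
$B{\left(q,A \right)} = 0$ ($B{\left(q,A \right)} = \frac{q - q}{3} = \frac{1}{3} \cdot 0 = 0$)
$B{\left(187,s{\left(12,K{\left(5 \right)} \right)} \right)} - 13277 = 0 - 13277 = -13277$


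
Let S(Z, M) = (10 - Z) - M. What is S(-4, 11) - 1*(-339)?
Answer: 342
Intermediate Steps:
S(Z, M) = 10 - M - Z
S(-4, 11) - 1*(-339) = (10 - 1*11 - 1*(-4)) - 1*(-339) = (10 - 11 + 4) + 339 = 3 + 339 = 342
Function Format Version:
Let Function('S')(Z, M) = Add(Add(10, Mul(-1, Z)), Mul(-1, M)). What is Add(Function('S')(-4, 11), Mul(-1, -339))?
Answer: 342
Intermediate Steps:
Function('S')(Z, M) = Add(10, Mul(-1, M), Mul(-1, Z))
Add(Function('S')(-4, 11), Mul(-1, -339)) = Add(Add(10, Mul(-1, 11), Mul(-1, -4)), Mul(-1, -339)) = Add(Add(10, -11, 4), 339) = Add(3, 339) = 342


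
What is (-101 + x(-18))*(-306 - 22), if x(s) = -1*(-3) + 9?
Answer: 29192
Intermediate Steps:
x(s) = 12 (x(s) = 3 + 9 = 12)
(-101 + x(-18))*(-306 - 22) = (-101 + 12)*(-306 - 22) = -89*(-328) = 29192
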